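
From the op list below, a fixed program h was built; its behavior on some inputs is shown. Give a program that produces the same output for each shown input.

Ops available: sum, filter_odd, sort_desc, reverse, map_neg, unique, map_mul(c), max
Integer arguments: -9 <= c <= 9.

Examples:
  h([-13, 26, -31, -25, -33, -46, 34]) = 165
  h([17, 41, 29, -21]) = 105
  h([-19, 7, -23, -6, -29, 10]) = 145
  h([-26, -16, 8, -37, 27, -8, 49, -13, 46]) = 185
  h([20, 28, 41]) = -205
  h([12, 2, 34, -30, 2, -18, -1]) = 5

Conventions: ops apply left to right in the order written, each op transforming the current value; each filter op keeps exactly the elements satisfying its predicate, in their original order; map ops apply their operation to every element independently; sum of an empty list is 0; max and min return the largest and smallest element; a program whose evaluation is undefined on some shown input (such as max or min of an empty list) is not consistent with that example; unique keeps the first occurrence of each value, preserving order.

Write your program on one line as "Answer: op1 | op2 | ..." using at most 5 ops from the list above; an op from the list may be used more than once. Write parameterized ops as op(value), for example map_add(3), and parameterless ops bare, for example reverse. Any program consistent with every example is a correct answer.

map_mul(-5) | reverse | filter_odd | sort_desc | max

Check, running the answer program on each example:
  [-13, 26, -31, -25, -33, -46, 34] -> [65, -130, 155, 125, 165, 230, -170] -> [-170, 230, 165, 125, 155, -130, 65] -> [165, 125, 155, 65] -> [165, 155, 125, 65] -> 165
  [17, 41, 29, -21] -> [-85, -205, -145, 105] -> [105, -145, -205, -85] -> [105, -145, -205, -85] -> [105, -85, -145, -205] -> 105
  [-19, 7, -23, -6, -29, 10] -> [95, -35, 115, 30, 145, -50] -> [-50, 145, 30, 115, -35, 95] -> [145, 115, -35, 95] -> [145, 115, 95, -35] -> 145
  [-26, -16, 8, -37, 27, -8, 49, -13, 46] -> [130, 80, -40, 185, -135, 40, -245, 65, -230] -> [-230, 65, -245, 40, -135, 185, -40, 80, 130] -> [65, -245, -135, 185] -> [185, 65, -135, -245] -> 185
  [20, 28, 41] -> [-100, -140, -205] -> [-205, -140, -100] -> [-205] -> [-205] -> -205
  [12, 2, 34, -30, 2, -18, -1] -> [-60, -10, -170, 150, -10, 90, 5] -> [5, 90, -10, 150, -170, -10, -60] -> [5] -> [5] -> 5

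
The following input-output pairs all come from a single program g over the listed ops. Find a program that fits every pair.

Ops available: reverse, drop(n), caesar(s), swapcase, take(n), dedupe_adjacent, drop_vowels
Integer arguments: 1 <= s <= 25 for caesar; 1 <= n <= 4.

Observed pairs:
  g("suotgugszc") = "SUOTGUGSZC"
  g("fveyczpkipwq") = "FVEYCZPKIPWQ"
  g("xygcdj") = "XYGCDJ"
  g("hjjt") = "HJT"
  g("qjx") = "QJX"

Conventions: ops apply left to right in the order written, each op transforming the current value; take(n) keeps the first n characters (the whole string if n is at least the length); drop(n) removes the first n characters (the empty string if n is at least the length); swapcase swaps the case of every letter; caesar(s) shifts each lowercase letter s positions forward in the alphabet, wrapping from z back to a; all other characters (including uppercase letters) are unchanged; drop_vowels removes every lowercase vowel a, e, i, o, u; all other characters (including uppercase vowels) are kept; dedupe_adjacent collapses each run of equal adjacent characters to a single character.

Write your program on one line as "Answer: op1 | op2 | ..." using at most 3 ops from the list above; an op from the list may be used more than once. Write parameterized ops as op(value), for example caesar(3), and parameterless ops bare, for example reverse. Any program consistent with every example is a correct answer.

dedupe_adjacent | swapcase

Check, running the answer program on each example:
  "suotgugszc" -> "suotgugszc" -> "SUOTGUGSZC"
  "fveyczpkipwq" -> "fveyczpkipwq" -> "FVEYCZPKIPWQ"
  "xygcdj" -> "xygcdj" -> "XYGCDJ"
  "hjjt" -> "hjt" -> "HJT"
  "qjx" -> "qjx" -> "QJX"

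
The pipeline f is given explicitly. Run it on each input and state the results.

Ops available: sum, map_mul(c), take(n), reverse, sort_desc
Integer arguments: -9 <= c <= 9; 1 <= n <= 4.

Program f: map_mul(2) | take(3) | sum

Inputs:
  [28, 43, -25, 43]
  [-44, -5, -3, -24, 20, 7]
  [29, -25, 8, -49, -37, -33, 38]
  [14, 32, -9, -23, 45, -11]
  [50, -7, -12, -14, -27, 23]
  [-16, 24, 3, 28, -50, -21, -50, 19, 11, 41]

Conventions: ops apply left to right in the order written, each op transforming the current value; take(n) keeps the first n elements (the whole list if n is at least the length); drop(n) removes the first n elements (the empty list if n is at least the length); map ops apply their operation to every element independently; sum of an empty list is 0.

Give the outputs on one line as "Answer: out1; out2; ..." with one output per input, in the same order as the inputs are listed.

92; -104; 24; 74; 62; 22

Execution, op by op:
  [28, 43, -25, 43] -> [56, 86, -50, 86] -> [56, 86, -50] -> 92
  [-44, -5, -3, -24, 20, 7] -> [-88, -10, -6, -48, 40, 14] -> [-88, -10, -6] -> -104
  [29, -25, 8, -49, -37, -33, 38] -> [58, -50, 16, -98, -74, -66, 76] -> [58, -50, 16] -> 24
  [14, 32, -9, -23, 45, -11] -> [28, 64, -18, -46, 90, -22] -> [28, 64, -18] -> 74
  [50, -7, -12, -14, -27, 23] -> [100, -14, -24, -28, -54, 46] -> [100, -14, -24] -> 62
  [-16, 24, 3, 28, -50, -21, -50, 19, 11, 41] -> [-32, 48, 6, 56, -100, -42, -100, 38, 22, 82] -> [-32, 48, 6] -> 22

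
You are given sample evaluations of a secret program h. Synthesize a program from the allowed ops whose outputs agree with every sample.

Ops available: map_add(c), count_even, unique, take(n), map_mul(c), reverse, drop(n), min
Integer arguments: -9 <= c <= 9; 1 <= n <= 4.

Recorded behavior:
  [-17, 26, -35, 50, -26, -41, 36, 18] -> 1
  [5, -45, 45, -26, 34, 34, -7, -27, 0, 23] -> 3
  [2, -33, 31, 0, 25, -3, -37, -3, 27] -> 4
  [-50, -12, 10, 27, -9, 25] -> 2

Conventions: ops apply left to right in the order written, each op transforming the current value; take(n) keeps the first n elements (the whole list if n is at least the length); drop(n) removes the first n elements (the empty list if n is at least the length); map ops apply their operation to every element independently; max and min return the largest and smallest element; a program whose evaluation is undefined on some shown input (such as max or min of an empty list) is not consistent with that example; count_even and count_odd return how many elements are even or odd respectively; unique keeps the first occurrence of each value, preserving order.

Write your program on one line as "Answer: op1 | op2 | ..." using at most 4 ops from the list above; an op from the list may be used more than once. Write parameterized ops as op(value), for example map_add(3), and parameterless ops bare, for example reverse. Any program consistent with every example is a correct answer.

unique | map_add(-9) | drop(4) | count_even

Check, running the answer program on each example:
  [-17, 26, -35, 50, -26, -41, 36, 18] -> [-17, 26, -35, 50, -26, -41, 36, 18] -> [-26, 17, -44, 41, -35, -50, 27, 9] -> [-35, -50, 27, 9] -> 1
  [5, -45, 45, -26, 34, 34, -7, -27, 0, 23] -> [5, -45, 45, -26, 34, -7, -27, 0, 23] -> [-4, -54, 36, -35, 25, -16, -36, -9, 14] -> [25, -16, -36, -9, 14] -> 3
  [2, -33, 31, 0, 25, -3, -37, -3, 27] -> [2, -33, 31, 0, 25, -3, -37, 27] -> [-7, -42, 22, -9, 16, -12, -46, 18] -> [16, -12, -46, 18] -> 4
  [-50, -12, 10, 27, -9, 25] -> [-50, -12, 10, 27, -9, 25] -> [-59, -21, 1, 18, -18, 16] -> [-18, 16] -> 2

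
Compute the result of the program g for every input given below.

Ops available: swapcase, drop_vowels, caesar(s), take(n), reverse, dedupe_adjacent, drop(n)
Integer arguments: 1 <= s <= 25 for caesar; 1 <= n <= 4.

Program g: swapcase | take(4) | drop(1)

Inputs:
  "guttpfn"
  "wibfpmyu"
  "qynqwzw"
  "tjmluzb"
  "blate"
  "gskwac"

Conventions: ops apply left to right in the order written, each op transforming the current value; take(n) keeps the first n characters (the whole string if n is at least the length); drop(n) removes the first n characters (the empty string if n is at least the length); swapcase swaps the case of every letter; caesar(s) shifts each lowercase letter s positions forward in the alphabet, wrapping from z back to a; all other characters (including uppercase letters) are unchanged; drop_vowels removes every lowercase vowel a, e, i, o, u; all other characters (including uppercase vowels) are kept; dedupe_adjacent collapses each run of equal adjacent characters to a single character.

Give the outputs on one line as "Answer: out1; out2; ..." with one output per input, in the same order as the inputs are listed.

Execution, op by op:
  "guttpfn" -> "GUTTPFN" -> "GUTT" -> "UTT"
  "wibfpmyu" -> "WIBFPMYU" -> "WIBF" -> "IBF"
  "qynqwzw" -> "QYNQWZW" -> "QYNQ" -> "YNQ"
  "tjmluzb" -> "TJMLUZB" -> "TJML" -> "JML"
  "blate" -> "BLATE" -> "BLAT" -> "LAT"
  "gskwac" -> "GSKWAC" -> "GSKW" -> "SKW"

"UTT"; "IBF"; "YNQ"; "JML"; "LAT"; "SKW"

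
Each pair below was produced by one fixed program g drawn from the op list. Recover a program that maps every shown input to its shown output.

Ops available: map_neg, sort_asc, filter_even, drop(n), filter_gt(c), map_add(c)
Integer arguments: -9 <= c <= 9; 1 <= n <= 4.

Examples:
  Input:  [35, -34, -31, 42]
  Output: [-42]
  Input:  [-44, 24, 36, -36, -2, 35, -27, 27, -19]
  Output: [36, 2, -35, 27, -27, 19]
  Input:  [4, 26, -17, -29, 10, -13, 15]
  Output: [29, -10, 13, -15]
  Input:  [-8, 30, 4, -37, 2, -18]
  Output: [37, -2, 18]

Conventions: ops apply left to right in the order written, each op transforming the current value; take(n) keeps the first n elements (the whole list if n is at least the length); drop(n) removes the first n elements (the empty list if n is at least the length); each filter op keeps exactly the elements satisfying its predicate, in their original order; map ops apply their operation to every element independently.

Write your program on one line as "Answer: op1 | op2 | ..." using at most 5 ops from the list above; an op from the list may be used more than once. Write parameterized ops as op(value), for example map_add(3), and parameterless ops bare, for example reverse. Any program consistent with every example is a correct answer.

map_neg | drop(1) | drop(1) | drop(1)

Check, running the answer program on each example:
  [35, -34, -31, 42] -> [-35, 34, 31, -42] -> [34, 31, -42] -> [31, -42] -> [-42]
  [-44, 24, 36, -36, -2, 35, -27, 27, -19] -> [44, -24, -36, 36, 2, -35, 27, -27, 19] -> [-24, -36, 36, 2, -35, 27, -27, 19] -> [-36, 36, 2, -35, 27, -27, 19] -> [36, 2, -35, 27, -27, 19]
  [4, 26, -17, -29, 10, -13, 15] -> [-4, -26, 17, 29, -10, 13, -15] -> [-26, 17, 29, -10, 13, -15] -> [17, 29, -10, 13, -15] -> [29, -10, 13, -15]
  [-8, 30, 4, -37, 2, -18] -> [8, -30, -4, 37, -2, 18] -> [-30, -4, 37, -2, 18] -> [-4, 37, -2, 18] -> [37, -2, 18]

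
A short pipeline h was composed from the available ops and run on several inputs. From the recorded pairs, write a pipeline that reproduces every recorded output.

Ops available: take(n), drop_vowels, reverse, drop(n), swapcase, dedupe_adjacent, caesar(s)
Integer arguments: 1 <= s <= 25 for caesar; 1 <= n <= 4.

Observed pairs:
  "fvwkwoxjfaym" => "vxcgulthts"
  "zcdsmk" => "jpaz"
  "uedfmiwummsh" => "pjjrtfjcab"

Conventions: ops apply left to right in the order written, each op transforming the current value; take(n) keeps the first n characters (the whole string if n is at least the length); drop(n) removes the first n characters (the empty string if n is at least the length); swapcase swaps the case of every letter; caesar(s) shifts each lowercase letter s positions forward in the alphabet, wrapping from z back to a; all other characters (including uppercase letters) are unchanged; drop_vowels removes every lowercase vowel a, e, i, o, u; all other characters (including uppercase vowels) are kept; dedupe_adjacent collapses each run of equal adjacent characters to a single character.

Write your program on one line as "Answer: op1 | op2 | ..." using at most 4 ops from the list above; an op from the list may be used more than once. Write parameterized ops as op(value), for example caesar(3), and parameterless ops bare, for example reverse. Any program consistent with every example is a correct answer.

drop(1) | reverse | drop(1) | caesar(23)

Check, running the answer program on each example:
  "fvwkwoxjfaym" -> "vwkwoxjfaym" -> "myafjxowkwv" -> "yafjxowkwv" -> "vxcgulthts"
  "zcdsmk" -> "cdsmk" -> "kmsdc" -> "msdc" -> "jpaz"
  "uedfmiwummsh" -> "edfmiwummsh" -> "hsmmuwimfde" -> "smmuwimfde" -> "pjjrtfjcab"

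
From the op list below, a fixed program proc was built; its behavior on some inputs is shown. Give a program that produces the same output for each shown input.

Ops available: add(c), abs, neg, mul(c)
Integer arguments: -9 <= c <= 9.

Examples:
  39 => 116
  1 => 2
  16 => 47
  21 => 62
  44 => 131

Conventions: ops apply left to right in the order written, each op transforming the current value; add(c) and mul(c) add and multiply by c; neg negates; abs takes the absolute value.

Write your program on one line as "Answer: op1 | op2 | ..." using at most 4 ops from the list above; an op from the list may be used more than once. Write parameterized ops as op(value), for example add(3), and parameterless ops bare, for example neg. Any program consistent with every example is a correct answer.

mul(-3) | add(-7) | abs | add(-8)

Check, running the answer program on each example:
  39 -> -117 -> -124 -> 124 -> 116
  1 -> -3 -> -10 -> 10 -> 2
  16 -> -48 -> -55 -> 55 -> 47
  21 -> -63 -> -70 -> 70 -> 62
  44 -> -132 -> -139 -> 139 -> 131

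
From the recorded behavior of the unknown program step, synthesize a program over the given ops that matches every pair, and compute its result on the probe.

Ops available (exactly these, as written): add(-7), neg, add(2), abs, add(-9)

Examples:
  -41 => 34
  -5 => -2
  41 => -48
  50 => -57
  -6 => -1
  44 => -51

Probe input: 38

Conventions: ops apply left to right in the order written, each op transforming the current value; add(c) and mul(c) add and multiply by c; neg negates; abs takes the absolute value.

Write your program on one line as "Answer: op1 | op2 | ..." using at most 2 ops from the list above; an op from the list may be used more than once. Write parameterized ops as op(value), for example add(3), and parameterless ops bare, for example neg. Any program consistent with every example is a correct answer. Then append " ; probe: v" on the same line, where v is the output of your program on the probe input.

neg | add(-7) ; probe: -45

Check, running the answer program on each example:
  -41 -> 41 -> 34
  -5 -> 5 -> -2
  41 -> -41 -> -48
  50 -> -50 -> -57
  -6 -> 6 -> -1
  44 -> -44 -> -51
  probe: 38 -> -38 -> -45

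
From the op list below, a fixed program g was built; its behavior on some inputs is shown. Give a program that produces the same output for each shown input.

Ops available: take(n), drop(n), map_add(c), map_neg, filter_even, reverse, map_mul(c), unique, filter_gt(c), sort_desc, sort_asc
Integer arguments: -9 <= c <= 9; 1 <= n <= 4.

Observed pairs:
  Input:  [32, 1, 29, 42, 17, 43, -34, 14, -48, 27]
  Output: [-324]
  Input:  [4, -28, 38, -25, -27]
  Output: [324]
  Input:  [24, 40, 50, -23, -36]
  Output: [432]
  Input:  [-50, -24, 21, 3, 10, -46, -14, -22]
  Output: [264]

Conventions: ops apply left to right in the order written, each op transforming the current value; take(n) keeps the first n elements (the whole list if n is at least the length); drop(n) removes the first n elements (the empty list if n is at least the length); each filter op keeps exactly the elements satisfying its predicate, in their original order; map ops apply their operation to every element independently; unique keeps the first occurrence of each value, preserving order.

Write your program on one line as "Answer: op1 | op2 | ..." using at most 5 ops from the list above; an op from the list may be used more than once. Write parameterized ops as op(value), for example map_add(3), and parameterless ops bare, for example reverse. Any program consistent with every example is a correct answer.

map_mul(6) | reverse | map_mul(-2) | take(1)

Check, running the answer program on each example:
  [32, 1, 29, 42, 17, 43, -34, 14, -48, 27] -> [192, 6, 174, 252, 102, 258, -204, 84, -288, 162] -> [162, -288, 84, -204, 258, 102, 252, 174, 6, 192] -> [-324, 576, -168, 408, -516, -204, -504, -348, -12, -384] -> [-324]
  [4, -28, 38, -25, -27] -> [24, -168, 228, -150, -162] -> [-162, -150, 228, -168, 24] -> [324, 300, -456, 336, -48] -> [324]
  [24, 40, 50, -23, -36] -> [144, 240, 300, -138, -216] -> [-216, -138, 300, 240, 144] -> [432, 276, -600, -480, -288] -> [432]
  [-50, -24, 21, 3, 10, -46, -14, -22] -> [-300, -144, 126, 18, 60, -276, -84, -132] -> [-132, -84, -276, 60, 18, 126, -144, -300] -> [264, 168, 552, -120, -36, -252, 288, 600] -> [264]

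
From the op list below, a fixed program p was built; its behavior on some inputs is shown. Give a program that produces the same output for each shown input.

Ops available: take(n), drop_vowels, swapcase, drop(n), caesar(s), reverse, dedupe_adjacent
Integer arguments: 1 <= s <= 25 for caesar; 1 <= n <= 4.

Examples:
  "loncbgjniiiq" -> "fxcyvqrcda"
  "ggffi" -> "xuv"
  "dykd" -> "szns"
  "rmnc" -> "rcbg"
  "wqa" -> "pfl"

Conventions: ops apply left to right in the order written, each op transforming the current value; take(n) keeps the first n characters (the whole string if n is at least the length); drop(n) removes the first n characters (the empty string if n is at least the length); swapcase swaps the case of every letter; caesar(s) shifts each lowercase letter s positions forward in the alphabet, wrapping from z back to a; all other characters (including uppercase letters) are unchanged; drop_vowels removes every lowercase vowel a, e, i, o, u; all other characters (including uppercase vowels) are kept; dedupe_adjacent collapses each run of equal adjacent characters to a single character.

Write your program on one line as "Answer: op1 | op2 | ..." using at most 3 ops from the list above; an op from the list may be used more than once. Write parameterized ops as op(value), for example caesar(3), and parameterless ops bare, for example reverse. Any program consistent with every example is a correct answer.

caesar(15) | reverse | dedupe_adjacent

Check, running the answer program on each example:
  "loncbgjniiiq" -> "adcrqvycxxxf" -> "fxxxcyvqrcda" -> "fxcyvqrcda"
  "ggffi" -> "vvuux" -> "xuuvv" -> "xuv"
  "dykd" -> "snzs" -> "szns" -> "szns"
  "rmnc" -> "gbcr" -> "rcbg" -> "rcbg"
  "wqa" -> "lfp" -> "pfl" -> "pfl"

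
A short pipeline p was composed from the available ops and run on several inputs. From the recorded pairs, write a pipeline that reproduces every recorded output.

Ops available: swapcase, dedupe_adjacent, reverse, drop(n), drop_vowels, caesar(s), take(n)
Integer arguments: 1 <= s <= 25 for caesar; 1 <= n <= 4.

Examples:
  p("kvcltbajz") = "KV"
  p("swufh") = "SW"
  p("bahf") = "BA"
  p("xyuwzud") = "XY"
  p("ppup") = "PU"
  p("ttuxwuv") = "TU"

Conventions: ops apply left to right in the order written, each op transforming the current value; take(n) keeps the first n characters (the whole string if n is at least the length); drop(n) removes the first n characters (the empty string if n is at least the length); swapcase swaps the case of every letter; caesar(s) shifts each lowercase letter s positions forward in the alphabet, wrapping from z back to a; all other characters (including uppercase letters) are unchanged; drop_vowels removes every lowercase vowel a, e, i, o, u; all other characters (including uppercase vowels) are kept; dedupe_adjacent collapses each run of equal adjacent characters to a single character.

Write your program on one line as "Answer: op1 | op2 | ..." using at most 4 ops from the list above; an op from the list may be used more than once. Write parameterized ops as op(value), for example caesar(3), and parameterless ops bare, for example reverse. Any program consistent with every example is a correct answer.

dedupe_adjacent | swapcase | take(2)

Check, running the answer program on each example:
  "kvcltbajz" -> "kvcltbajz" -> "KVCLTBAJZ" -> "KV"
  "swufh" -> "swufh" -> "SWUFH" -> "SW"
  "bahf" -> "bahf" -> "BAHF" -> "BA"
  "xyuwzud" -> "xyuwzud" -> "XYUWZUD" -> "XY"
  "ppup" -> "pup" -> "PUP" -> "PU"
  "ttuxwuv" -> "tuxwuv" -> "TUXWUV" -> "TU"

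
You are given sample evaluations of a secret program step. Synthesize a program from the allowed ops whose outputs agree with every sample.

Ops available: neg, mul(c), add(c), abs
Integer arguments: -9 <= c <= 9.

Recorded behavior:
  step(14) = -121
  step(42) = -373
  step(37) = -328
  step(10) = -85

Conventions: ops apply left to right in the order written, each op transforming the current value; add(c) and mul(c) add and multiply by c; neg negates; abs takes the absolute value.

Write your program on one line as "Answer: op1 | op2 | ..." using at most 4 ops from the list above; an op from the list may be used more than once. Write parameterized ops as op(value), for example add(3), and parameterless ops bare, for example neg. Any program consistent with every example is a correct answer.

add(7) | add(-8) | mul(-9) | add(-4)

Check, running the answer program on each example:
  14 -> 21 -> 13 -> -117 -> -121
  42 -> 49 -> 41 -> -369 -> -373
  37 -> 44 -> 36 -> -324 -> -328
  10 -> 17 -> 9 -> -81 -> -85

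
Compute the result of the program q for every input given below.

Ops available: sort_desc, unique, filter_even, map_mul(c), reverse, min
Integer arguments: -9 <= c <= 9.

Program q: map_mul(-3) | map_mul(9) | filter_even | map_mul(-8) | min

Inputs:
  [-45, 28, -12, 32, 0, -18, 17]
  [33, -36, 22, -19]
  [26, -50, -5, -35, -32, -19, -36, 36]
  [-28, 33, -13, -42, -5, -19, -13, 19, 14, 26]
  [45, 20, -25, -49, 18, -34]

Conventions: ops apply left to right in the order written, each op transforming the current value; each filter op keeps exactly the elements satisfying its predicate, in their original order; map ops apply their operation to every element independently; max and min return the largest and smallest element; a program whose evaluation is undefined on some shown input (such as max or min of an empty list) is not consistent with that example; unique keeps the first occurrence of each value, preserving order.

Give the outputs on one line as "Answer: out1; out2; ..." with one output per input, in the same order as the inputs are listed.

-3888; -7776; -10800; -9072; -7344

Execution, op by op:
  [-45, 28, -12, 32, 0, -18, 17] -> [135, -84, 36, -96, 0, 54, -51] -> [1215, -756, 324, -864, 0, 486, -459] -> [-756, 324, -864, 0, 486] -> [6048, -2592, 6912, 0, -3888] -> -3888
  [33, -36, 22, -19] -> [-99, 108, -66, 57] -> [-891, 972, -594, 513] -> [972, -594] -> [-7776, 4752] -> -7776
  [26, -50, -5, -35, -32, -19, -36, 36] -> [-78, 150, 15, 105, 96, 57, 108, -108] -> [-702, 1350, 135, 945, 864, 513, 972, -972] -> [-702, 1350, 864, 972, -972] -> [5616, -10800, -6912, -7776, 7776] -> -10800
  [-28, 33, -13, -42, -5, -19, -13, 19, 14, 26] -> [84, -99, 39, 126, 15, 57, 39, -57, -42, -78] -> [756, -891, 351, 1134, 135, 513, 351, -513, -378, -702] -> [756, 1134, -378, -702] -> [-6048, -9072, 3024, 5616] -> -9072
  [45, 20, -25, -49, 18, -34] -> [-135, -60, 75, 147, -54, 102] -> [-1215, -540, 675, 1323, -486, 918] -> [-540, -486, 918] -> [4320, 3888, -7344] -> -7344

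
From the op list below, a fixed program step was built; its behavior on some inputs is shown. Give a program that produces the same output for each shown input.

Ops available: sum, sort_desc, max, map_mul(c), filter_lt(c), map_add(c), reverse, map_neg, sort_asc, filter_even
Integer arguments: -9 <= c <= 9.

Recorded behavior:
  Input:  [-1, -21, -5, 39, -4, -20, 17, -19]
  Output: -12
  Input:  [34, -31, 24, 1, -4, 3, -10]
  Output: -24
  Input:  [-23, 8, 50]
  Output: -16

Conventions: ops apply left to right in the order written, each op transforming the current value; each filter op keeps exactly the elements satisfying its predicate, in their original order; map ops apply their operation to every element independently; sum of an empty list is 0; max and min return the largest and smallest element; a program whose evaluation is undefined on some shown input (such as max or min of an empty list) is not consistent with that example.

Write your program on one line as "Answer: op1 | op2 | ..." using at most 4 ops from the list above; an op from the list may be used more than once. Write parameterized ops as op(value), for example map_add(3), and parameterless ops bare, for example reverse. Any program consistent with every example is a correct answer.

map_add(7) | sort_desc | filter_lt(-7) | max

Check, running the answer program on each example:
  [-1, -21, -5, 39, -4, -20, 17, -19] -> [6, -14, 2, 46, 3, -13, 24, -12] -> [46, 24, 6, 3, 2, -12, -13, -14] -> [-12, -13, -14] -> -12
  [34, -31, 24, 1, -4, 3, -10] -> [41, -24, 31, 8, 3, 10, -3] -> [41, 31, 10, 8, 3, -3, -24] -> [-24] -> -24
  [-23, 8, 50] -> [-16, 15, 57] -> [57, 15, -16] -> [-16] -> -16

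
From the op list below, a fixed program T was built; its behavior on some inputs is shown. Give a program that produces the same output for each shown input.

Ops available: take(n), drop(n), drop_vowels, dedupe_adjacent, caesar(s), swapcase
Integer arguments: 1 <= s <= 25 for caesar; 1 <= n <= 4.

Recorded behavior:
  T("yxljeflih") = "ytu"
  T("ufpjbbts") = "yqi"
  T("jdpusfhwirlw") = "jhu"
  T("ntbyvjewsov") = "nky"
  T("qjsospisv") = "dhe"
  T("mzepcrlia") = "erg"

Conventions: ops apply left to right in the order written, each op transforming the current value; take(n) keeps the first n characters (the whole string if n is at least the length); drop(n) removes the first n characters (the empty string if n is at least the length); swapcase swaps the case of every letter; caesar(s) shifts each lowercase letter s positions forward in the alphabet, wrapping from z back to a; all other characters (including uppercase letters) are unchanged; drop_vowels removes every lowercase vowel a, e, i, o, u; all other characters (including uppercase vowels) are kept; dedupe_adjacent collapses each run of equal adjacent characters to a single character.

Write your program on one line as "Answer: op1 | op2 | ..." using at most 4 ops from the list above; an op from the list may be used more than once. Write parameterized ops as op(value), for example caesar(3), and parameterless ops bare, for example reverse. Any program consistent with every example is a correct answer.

dedupe_adjacent | drop(3) | take(3) | caesar(15)

Check, running the answer program on each example:
  "yxljeflih" -> "yxljeflih" -> "jeflih" -> "jef" -> "ytu"
  "ufpjbbts" -> "ufpjbts" -> "jbts" -> "jbt" -> "yqi"
  "jdpusfhwirlw" -> "jdpusfhwirlw" -> "usfhwirlw" -> "usf" -> "jhu"
  "ntbyvjewsov" -> "ntbyvjewsov" -> "yvjewsov" -> "yvj" -> "nky"
  "qjsospisv" -> "qjsospisv" -> "ospisv" -> "osp" -> "dhe"
  "mzepcrlia" -> "mzepcrlia" -> "pcrlia" -> "pcr" -> "erg"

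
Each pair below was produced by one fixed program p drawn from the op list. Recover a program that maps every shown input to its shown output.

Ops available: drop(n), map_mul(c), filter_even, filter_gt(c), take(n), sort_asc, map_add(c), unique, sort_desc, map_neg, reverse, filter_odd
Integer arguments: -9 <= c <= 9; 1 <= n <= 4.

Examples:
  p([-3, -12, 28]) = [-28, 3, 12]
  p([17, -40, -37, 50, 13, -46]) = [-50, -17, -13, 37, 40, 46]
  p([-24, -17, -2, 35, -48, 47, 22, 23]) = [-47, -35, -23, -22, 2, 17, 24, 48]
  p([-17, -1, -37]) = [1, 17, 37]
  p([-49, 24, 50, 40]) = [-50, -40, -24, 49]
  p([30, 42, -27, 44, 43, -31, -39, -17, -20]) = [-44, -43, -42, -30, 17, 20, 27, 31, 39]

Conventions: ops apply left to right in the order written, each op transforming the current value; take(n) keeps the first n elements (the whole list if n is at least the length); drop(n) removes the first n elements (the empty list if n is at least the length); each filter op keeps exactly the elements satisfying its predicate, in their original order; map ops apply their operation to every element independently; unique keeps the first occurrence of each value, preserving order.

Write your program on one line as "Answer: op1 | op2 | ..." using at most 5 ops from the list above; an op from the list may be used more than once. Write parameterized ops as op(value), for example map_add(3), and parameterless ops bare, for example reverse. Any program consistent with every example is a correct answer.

reverse | sort_asc | sort_desc | map_neg

Check, running the answer program on each example:
  [-3, -12, 28] -> [28, -12, -3] -> [-12, -3, 28] -> [28, -3, -12] -> [-28, 3, 12]
  [17, -40, -37, 50, 13, -46] -> [-46, 13, 50, -37, -40, 17] -> [-46, -40, -37, 13, 17, 50] -> [50, 17, 13, -37, -40, -46] -> [-50, -17, -13, 37, 40, 46]
  [-24, -17, -2, 35, -48, 47, 22, 23] -> [23, 22, 47, -48, 35, -2, -17, -24] -> [-48, -24, -17, -2, 22, 23, 35, 47] -> [47, 35, 23, 22, -2, -17, -24, -48] -> [-47, -35, -23, -22, 2, 17, 24, 48]
  [-17, -1, -37] -> [-37, -1, -17] -> [-37, -17, -1] -> [-1, -17, -37] -> [1, 17, 37]
  [-49, 24, 50, 40] -> [40, 50, 24, -49] -> [-49, 24, 40, 50] -> [50, 40, 24, -49] -> [-50, -40, -24, 49]
  [30, 42, -27, 44, 43, -31, -39, -17, -20] -> [-20, -17, -39, -31, 43, 44, -27, 42, 30] -> [-39, -31, -27, -20, -17, 30, 42, 43, 44] -> [44, 43, 42, 30, -17, -20, -27, -31, -39] -> [-44, -43, -42, -30, 17, 20, 27, 31, 39]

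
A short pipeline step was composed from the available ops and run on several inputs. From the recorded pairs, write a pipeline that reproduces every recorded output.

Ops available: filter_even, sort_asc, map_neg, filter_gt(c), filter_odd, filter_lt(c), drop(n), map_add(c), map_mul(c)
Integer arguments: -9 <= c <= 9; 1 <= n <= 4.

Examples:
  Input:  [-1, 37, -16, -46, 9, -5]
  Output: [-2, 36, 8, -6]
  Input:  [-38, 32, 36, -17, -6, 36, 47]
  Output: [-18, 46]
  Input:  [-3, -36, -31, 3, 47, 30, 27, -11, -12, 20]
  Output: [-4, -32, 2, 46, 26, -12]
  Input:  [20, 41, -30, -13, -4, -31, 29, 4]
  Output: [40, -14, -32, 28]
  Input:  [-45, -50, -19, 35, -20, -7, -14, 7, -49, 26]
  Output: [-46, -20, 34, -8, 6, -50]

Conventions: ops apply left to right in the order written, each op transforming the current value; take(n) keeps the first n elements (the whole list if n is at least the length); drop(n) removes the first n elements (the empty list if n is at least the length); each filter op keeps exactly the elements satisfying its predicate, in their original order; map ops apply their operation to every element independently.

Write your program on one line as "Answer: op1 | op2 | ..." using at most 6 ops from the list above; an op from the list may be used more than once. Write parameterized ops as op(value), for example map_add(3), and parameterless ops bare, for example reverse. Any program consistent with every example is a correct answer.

map_neg | filter_odd | map_add(-5) | map_add(6) | map_neg

Check, running the answer program on each example:
  [-1, 37, -16, -46, 9, -5] -> [1, -37, 16, 46, -9, 5] -> [1, -37, -9, 5] -> [-4, -42, -14, 0] -> [2, -36, -8, 6] -> [-2, 36, 8, -6]
  [-38, 32, 36, -17, -6, 36, 47] -> [38, -32, -36, 17, 6, -36, -47] -> [17, -47] -> [12, -52] -> [18, -46] -> [-18, 46]
  [-3, -36, -31, 3, 47, 30, 27, -11, -12, 20] -> [3, 36, 31, -3, -47, -30, -27, 11, 12, -20] -> [3, 31, -3, -47, -27, 11] -> [-2, 26, -8, -52, -32, 6] -> [4, 32, -2, -46, -26, 12] -> [-4, -32, 2, 46, 26, -12]
  [20, 41, -30, -13, -4, -31, 29, 4] -> [-20, -41, 30, 13, 4, 31, -29, -4] -> [-41, 13, 31, -29] -> [-46, 8, 26, -34] -> [-40, 14, 32, -28] -> [40, -14, -32, 28]
  [-45, -50, -19, 35, -20, -7, -14, 7, -49, 26] -> [45, 50, 19, -35, 20, 7, 14, -7, 49, -26] -> [45, 19, -35, 7, -7, 49] -> [40, 14, -40, 2, -12, 44] -> [46, 20, -34, 8, -6, 50] -> [-46, -20, 34, -8, 6, -50]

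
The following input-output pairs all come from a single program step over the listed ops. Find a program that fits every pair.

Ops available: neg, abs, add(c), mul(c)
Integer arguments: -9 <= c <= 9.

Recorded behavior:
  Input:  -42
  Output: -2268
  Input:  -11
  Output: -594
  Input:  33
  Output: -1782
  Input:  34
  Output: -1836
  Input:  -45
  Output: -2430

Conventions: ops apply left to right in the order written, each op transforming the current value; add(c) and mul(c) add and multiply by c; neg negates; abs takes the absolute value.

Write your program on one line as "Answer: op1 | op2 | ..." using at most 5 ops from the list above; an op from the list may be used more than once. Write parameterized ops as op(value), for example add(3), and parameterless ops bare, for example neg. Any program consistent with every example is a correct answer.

mul(6) | mul(-3) | abs | mul(-3)

Check, running the answer program on each example:
  -42 -> -252 -> 756 -> 756 -> -2268
  -11 -> -66 -> 198 -> 198 -> -594
  33 -> 198 -> -594 -> 594 -> -1782
  34 -> 204 -> -612 -> 612 -> -1836
  -45 -> -270 -> 810 -> 810 -> -2430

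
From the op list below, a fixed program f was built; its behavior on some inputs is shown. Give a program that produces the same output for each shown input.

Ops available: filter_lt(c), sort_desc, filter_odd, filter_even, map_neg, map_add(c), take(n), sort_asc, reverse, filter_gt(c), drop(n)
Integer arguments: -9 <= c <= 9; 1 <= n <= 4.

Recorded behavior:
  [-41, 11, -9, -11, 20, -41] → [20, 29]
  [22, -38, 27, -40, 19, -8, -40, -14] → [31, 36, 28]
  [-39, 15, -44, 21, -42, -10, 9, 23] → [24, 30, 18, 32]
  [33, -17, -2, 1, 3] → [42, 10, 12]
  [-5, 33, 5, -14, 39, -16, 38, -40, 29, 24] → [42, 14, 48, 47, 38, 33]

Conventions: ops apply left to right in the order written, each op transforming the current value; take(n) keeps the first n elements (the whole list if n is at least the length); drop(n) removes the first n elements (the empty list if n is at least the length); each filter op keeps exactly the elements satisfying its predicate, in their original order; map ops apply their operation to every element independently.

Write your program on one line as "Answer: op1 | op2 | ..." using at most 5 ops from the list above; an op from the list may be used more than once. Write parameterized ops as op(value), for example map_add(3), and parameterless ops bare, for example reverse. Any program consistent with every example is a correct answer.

map_add(3) | filter_gt(3) | map_add(4) | map_add(2)

Check, running the answer program on each example:
  [-41, 11, -9, -11, 20, -41] -> [-38, 14, -6, -8, 23, -38] -> [14, 23] -> [18, 27] -> [20, 29]
  [22, -38, 27, -40, 19, -8, -40, -14] -> [25, -35, 30, -37, 22, -5, -37, -11] -> [25, 30, 22] -> [29, 34, 26] -> [31, 36, 28]
  [-39, 15, -44, 21, -42, -10, 9, 23] -> [-36, 18, -41, 24, -39, -7, 12, 26] -> [18, 24, 12, 26] -> [22, 28, 16, 30] -> [24, 30, 18, 32]
  [33, -17, -2, 1, 3] -> [36, -14, 1, 4, 6] -> [36, 4, 6] -> [40, 8, 10] -> [42, 10, 12]
  [-5, 33, 5, -14, 39, -16, 38, -40, 29, 24] -> [-2, 36, 8, -11, 42, -13, 41, -37, 32, 27] -> [36, 8, 42, 41, 32, 27] -> [40, 12, 46, 45, 36, 31] -> [42, 14, 48, 47, 38, 33]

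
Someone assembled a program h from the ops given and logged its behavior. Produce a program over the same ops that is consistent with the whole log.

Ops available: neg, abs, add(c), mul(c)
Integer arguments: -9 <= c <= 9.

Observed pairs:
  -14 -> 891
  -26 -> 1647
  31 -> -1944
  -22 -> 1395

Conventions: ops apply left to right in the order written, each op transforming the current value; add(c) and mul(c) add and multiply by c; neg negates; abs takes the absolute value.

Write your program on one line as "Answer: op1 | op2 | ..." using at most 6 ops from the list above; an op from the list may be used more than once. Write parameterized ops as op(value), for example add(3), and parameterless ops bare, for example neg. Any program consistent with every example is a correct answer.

mul(-7) | mul(9) | add(3) | neg | add(-6) | neg

Check, running the answer program on each example:
  -14 -> 98 -> 882 -> 885 -> -885 -> -891 -> 891
  -26 -> 182 -> 1638 -> 1641 -> -1641 -> -1647 -> 1647
  31 -> -217 -> -1953 -> -1950 -> 1950 -> 1944 -> -1944
  -22 -> 154 -> 1386 -> 1389 -> -1389 -> -1395 -> 1395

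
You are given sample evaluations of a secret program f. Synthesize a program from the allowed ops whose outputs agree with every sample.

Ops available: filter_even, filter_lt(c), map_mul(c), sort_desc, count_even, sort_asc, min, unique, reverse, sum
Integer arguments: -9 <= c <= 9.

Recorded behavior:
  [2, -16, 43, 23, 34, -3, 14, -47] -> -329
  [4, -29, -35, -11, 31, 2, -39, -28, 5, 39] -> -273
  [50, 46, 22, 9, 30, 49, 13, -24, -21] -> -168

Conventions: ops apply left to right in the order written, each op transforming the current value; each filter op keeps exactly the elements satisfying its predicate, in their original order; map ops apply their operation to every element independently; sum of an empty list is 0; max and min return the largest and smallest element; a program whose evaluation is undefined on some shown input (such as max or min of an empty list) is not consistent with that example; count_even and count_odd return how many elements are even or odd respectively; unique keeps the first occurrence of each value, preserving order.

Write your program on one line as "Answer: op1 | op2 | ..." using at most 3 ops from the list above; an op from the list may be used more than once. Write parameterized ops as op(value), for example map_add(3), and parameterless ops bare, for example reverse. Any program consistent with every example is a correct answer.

sort_asc | map_mul(7) | min

Check, running the answer program on each example:
  [2, -16, 43, 23, 34, -3, 14, -47] -> [-47, -16, -3, 2, 14, 23, 34, 43] -> [-329, -112, -21, 14, 98, 161, 238, 301] -> -329
  [4, -29, -35, -11, 31, 2, -39, -28, 5, 39] -> [-39, -35, -29, -28, -11, 2, 4, 5, 31, 39] -> [-273, -245, -203, -196, -77, 14, 28, 35, 217, 273] -> -273
  [50, 46, 22, 9, 30, 49, 13, -24, -21] -> [-24, -21, 9, 13, 22, 30, 46, 49, 50] -> [-168, -147, 63, 91, 154, 210, 322, 343, 350] -> -168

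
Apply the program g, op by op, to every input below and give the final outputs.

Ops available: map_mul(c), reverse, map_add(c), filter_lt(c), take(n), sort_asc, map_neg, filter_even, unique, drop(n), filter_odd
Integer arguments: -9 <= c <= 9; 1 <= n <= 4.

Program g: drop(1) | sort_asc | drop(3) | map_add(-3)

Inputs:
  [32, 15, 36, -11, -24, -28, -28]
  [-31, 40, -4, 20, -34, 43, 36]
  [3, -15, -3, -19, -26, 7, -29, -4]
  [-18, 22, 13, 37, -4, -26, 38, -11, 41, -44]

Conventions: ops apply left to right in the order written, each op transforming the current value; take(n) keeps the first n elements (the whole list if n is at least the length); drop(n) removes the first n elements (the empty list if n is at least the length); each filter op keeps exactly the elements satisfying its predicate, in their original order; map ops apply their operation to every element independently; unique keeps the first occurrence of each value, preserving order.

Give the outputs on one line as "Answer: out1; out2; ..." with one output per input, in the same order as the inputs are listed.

Execution, op by op:
  [32, 15, 36, -11, -24, -28, -28] -> [15, 36, -11, -24, -28, -28] -> [-28, -28, -24, -11, 15, 36] -> [-11, 15, 36] -> [-14, 12, 33]
  [-31, 40, -4, 20, -34, 43, 36] -> [40, -4, 20, -34, 43, 36] -> [-34, -4, 20, 36, 40, 43] -> [36, 40, 43] -> [33, 37, 40]
  [3, -15, -3, -19, -26, 7, -29, -4] -> [-15, -3, -19, -26, 7, -29, -4] -> [-29, -26, -19, -15, -4, -3, 7] -> [-15, -4, -3, 7] -> [-18, -7, -6, 4]
  [-18, 22, 13, 37, -4, -26, 38, -11, 41, -44] -> [22, 13, 37, -4, -26, 38, -11, 41, -44] -> [-44, -26, -11, -4, 13, 22, 37, 38, 41] -> [-4, 13, 22, 37, 38, 41] -> [-7, 10, 19, 34, 35, 38]

[-14, 12, 33]; [33, 37, 40]; [-18, -7, -6, 4]; [-7, 10, 19, 34, 35, 38]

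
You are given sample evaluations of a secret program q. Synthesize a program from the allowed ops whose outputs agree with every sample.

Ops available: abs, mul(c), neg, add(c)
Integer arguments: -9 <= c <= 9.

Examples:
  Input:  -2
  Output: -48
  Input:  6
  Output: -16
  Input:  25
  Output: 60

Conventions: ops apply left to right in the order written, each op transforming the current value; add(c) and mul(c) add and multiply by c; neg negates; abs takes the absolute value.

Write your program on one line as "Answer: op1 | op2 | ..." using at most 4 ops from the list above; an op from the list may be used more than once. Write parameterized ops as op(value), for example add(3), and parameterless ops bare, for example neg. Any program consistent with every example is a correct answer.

add(-6) | add(-4) | mul(4)

Check, running the answer program on each example:
  -2 -> -8 -> -12 -> -48
  6 -> 0 -> -4 -> -16
  25 -> 19 -> 15 -> 60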